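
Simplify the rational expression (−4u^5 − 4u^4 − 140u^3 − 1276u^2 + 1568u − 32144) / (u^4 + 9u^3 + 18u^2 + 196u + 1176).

(−4u^2 + 8u − 164)/(u + 6)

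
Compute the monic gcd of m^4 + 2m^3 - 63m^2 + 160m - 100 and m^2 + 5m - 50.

Repeated division with remainder:
  m^4 + 2m^3 - 63m^2 + 160m - 100 = (m^2 - 3m + 2)(m^2 + 5m - 50) + (0)
The last nonzero remainder m^2 + 5m - 50 is already monic.

m^2 + 5m - 50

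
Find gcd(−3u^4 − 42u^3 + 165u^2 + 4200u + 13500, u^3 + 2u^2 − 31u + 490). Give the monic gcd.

u + 10

Repeated division with remainder:
  −3u^4 − 42u^3 + 165u^2 + 4200u + 13500 = (−3u − 36)(u^3 + 2u^2 − 31u + 490) + (144u^2 + 4554u + 31140)
  u^3 + 2u^2 − 31u + 490 = ((1/144)u − 79/384)(144u^2 + 4554u + 31140) + ((44137/64)u + 220685/32)
  144u^2 + 4554u + 31140 = ((9216/44137)u + 199296/44137)((44137/64)u + 220685/32) + (0)
Last nonzero remainder: (44137/64)u + 220685/32. Dividing through by 44137/64 gives the monic gcd u + 10.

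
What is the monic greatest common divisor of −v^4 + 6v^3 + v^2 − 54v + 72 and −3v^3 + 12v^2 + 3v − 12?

v − 4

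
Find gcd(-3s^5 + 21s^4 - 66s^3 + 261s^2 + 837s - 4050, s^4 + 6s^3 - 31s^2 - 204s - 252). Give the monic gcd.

s^2 - 3s - 18

Repeated division with remainder:
  -3s^5 + 21s^4 - 66s^3 + 261s^2 + 837s - 4050 = (-3s + 39)(s^4 + 6s^3 - 31s^2 - 204s - 252) + (-393s^3 + 858s^2 + 8037s + 5778)
  s^4 + 6s^3 - 31s^2 - 204s - 252 = (-(1/393)s - 1072/51483)(-393s^3 + 858s^2 + 8037s + 5778) + ((125550/17161)s^2 - (376650/17161)s - 2259900/17161)
  -393s^3 + 858s^2 + 8037s + 5778 = (-(2248091/41850)s - 1836227/41850)((125550/17161)s^2 - (376650/17161)s - 2259900/17161) + (0)
Last nonzero remainder: (125550/17161)s^2 - (376650/17161)s - 2259900/17161. Dividing through by 125550/17161 gives the monic gcd s^2 - 3s - 18.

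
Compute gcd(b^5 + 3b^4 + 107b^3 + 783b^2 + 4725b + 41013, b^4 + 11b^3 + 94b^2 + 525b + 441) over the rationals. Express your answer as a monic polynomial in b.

Euclidean algorithm in ℚ[b]:
  b^5 + 3b^4 + 107b^3 + 783b^2 + 4725b + 41013 = (b - 8)(b^4 + 11b^3 + 94b^2 + 525b + 441) + (101b^3 + 1010b^2 + 8484b + 44541)
  b^4 + 11b^3 + 94b^2 + 525b + 441 = ((1/101)b + 1/101)(101b^3 + 1010b^2 + 8484b + 44541) + (0)
Last nonzero remainder: 101b^3 + 1010b^2 + 8484b + 44541. Dividing through by 101 gives the monic gcd b^3 + 10b^2 + 84b + 441.

b^3 + 10b^2 + 84b + 441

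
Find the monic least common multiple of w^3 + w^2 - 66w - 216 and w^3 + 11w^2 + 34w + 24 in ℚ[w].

w^4 + 2w^3 - 65w^2 - 282w - 216

Repeated division with remainder:
  w^3 + w^2 - 66w - 216 = (w^3 + 11w^2 + 34w + 24) + (-10w^2 - 100w - 240)
  w^3 + 11w^2 + 34w + 24 = (-(1/10)w - 1/10)(-10w^2 - 100w - 240) + (0)
Last nonzero remainder: -10w^2 - 100w - 240. Dividing through by -10 gives the monic gcd w^2 + 10w + 24.
Then lcm(f, g) = f·g / gcd(f, g); expanding and making the result monic gives the answer.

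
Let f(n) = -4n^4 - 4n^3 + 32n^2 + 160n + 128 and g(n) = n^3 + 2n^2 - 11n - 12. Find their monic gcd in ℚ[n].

n + 1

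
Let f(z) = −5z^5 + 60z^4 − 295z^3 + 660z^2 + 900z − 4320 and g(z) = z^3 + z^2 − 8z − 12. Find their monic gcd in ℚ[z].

z^2 − z − 6

Euclidean algorithm in ℚ[z]:
  −5z^5 + 60z^4 − 295z^3 + 660z^2 + 900z − 4320 = (−5z^2 + 65z − 400)(z^3 + z^2 − 8z − 12) + (1520z^2 − 1520z − 9120)
  z^3 + z^2 − 8z − 12 = ((1/1520)z + 1/760)(1520z^2 − 1520z − 9120) + (0)
Last nonzero remainder: 1520z^2 − 1520z − 9120. Dividing through by 1520 gives the monic gcd z^2 − z − 6.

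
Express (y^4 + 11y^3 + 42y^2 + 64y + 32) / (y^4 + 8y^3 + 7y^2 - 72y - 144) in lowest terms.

(y^2 + 3y + 2)/(y^2 - 9)

Apply the Euclidean algorithm:
  y^4 + 11y^3 + 42y^2 + 64y + 32 = (y^4 + 8y^3 + 7y^2 - 72y - 144) + (3y^3 + 35y^2 + 136y + 176)
  y^4 + 8y^3 + 7y^2 - 72y - 144 = ((1/3)y - 11/9)(3y^3 + 35y^2 + 136y + 176) + ((40/9)y^2 + (320/9)y + 640/9)
  3y^3 + 35y^2 + 136y + 176 = ((27/40)y + 99/40)((40/9)y^2 + (320/9)y + 640/9) + (0)
Last nonzero remainder: (40/9)y^2 + (320/9)y + 640/9. Dividing through by 40/9 gives the monic gcd y^2 + 8y + 16.
Cancel y^2 + 8y + 16 from numerator and denominator to get the reduced form.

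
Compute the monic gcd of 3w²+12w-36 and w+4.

1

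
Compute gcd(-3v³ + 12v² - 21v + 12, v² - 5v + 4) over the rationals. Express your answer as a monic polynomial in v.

Apply the Euclidean algorithm:
  -3v³ + 12v² - 21v + 12 = (-3v - 3)(v² - 5v + 4) + (-24v + 24)
  v² - 5v + 4 = (-(1/24)v + 1/6)(-24v + 24) + (0)
Last nonzero remainder: -24v + 24. Dividing through by -24 gives the monic gcd v - 1.

v - 1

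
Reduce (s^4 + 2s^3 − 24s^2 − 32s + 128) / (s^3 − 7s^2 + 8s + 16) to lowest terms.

Apply the Euclidean algorithm:
  s^4 + 2s^3 − 24s^2 − 32s + 128 = (s + 9)(s^3 − 7s^2 + 8s + 16) + (31s^2 − 120s − 16)
  s^3 − 7s^2 + 8s + 16 = ((1/31)s − 97/961)(31s^2 − 120s − 16) + (−(3456/961)s + 13824/961)
  31s^2 − 120s − 16 = (−(29791/3456)s − 961/864)(−(3456/961)s + 13824/961) + (0)
Last nonzero remainder: −(3456/961)s + 13824/961. Dividing through by −3456/961 gives the monic gcd s − 4.
Cancel s − 4 from numerator and denominator to get the reduced form.

(s^3 + 6s^2 − 32)/(s^2 − 3s − 4)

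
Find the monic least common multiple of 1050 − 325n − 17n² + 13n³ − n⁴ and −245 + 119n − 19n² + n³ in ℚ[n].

7350 − 3325n + 206n² + 108n³ − 20n⁴ + n⁵

Repeated division with remainder:
  −n⁴ + 13n³ − 17n² − 325n + 1050 = (−n − 6)(n³ − 19n² + 119n − 245) + (−12n² + 144n − 420)
  n³ − 19n² + 119n − 245 = (−(1/12)n + 7/12)(−12n² + 144n − 420) + (0)
Last nonzero remainder: −12n² + 144n − 420. Dividing through by −12 gives the monic gcd n² − 12n + 35.
Then lcm(f, g) = f·g / gcd(f, g); expanding and making the result monic gives the answer.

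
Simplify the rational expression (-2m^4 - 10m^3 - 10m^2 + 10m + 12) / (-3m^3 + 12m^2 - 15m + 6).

(2m^3 + 12m^2 + 22m + 12)/(3m^2 - 9m + 6)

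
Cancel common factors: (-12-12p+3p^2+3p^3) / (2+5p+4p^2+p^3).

Apply the Euclidean algorithm:
  3p^3+3p^2-12p-12 = (3)(p^3+4p^2+5p+2) + (-9p^2-27p-18)
  p^3+4p^2+5p+2 = (-(1/9)p-1/9)(-9p^2-27p-18) + (0)
Last nonzero remainder: -9p^2-27p-18. Dividing through by -9 gives the monic gcd p^2+3p+2.
Cancel p^2+3p+2 from numerator and denominator to get the reduced form.

(-6+3p)/(1+p)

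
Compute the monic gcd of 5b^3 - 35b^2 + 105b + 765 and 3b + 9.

By polynomial division,
  5b^3 - 35b^2 + 105b + 765 = ((5/3)b^2 - (50/3)b + 85)(3b + 9) + (0)
Last nonzero remainder: 3b + 9. Dividing through by 3 gives the monic gcd b + 3.

b + 3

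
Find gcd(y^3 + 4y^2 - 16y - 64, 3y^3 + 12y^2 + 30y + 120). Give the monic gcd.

Repeated division with remainder:
  y^3 + 4y^2 - 16y - 64 = (1/3)(3y^3 + 12y^2 + 30y + 120) + (-26y - 104)
  3y^3 + 12y^2 + 30y + 120 = (-(3/26)y^2 - 15/13)(-26y - 104) + (0)
Last nonzero remainder: -26y - 104. Dividing through by -26 gives the monic gcd y + 4.

y + 4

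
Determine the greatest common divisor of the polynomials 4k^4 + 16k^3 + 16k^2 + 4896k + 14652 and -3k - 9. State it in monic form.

Repeated division with remainder:
  4k^4 + 16k^3 + 16k^2 + 4896k + 14652 = (-(4/3)k^3 - (4/3)k^2 - (4/3)k - 1628)(-3k - 9) + (0)
Last nonzero remainder: -3k - 9. Dividing through by -3 gives the monic gcd k + 3.

k + 3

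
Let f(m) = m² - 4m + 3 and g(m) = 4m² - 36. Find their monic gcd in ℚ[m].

m - 3

By polynomial division,
  m² - 4m + 3 = (1/4)(4m² - 36) + (-4m + 12)
  4m² - 36 = (-m - 3)(-4m + 12) + (0)
Last nonzero remainder: -4m + 12. Dividing through by -4 gives the monic gcd m - 3.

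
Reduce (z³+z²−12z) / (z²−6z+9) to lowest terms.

By polynomial division,
  z³+z²−12z = (z+7)(z²−6z+9) + (21z−63)
  z²−6z+9 = ((1/21)z−1/7)(21z−63) + (0)
Last nonzero remainder: 21z−63. Dividing through by 21 gives the monic gcd z−3.
Cancel z−3 from numerator and denominator to get the reduced form.

(z²+4z)/(z−3)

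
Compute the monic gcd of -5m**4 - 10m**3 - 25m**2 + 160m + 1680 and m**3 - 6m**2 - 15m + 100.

Apply the Euclidean algorithm:
  -5m**4 - 10m**3 - 25m**2 + 160m + 1680 = (-5m - 40)(m**3 - 6m**2 - 15m + 100) + (-340m**2 + 60m + 5680)
  m**3 - 6m**2 - 15m + 100 = (-(1/340)m + 99/5780)(-340m**2 + 60m + 5680) + ((196/289)m + 784/289)
  -340m**2 + 60m + 5680 = (-(24565/49)m + 102595/49)((196/289)m + 784/289) + (0)
Last nonzero remainder: (196/289)m + 784/289. Dividing through by 196/289 gives the monic gcd m + 4.

m + 4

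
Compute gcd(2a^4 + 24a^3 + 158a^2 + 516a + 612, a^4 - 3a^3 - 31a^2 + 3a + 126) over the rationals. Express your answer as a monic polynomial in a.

a^2 + 6a + 9

Euclidean algorithm in ℚ[a]:
  2a^4 + 24a^3 + 158a^2 + 516a + 612 = (2)(a^4 - 3a^3 - 31a^2 + 3a + 126) + (30a^3 + 220a^2 + 510a + 360)
  a^4 - 3a^3 - 31a^2 + 3a + 126 = ((1/30)a - 31/90)(30a^3 + 220a^2 + 510a + 360) + ((250/9)a^2 + (500/3)a + 250)
  30a^3 + 220a^2 + 510a + 360 = ((27/25)a + 36/25)((250/9)a^2 + (500/3)a + 250) + (0)
Last nonzero remainder: (250/9)a^2 + (500/3)a + 250. Dividing through by 250/9 gives the monic gcd a^2 + 6a + 9.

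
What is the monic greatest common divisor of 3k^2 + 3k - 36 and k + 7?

1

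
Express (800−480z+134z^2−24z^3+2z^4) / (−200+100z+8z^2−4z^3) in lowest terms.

Apply the Euclidean algorithm:
  2z^4−24z^3+134z^2−480z+800 = (−(1/2)z+5)(−4z^3+8z^2+100z−200) + (144z^2−1080z+1800)
  −4z^3+8z^2+100z−200 = (−(1/36)z−11/72)(144z^2−1080z+1800) + (−15z+75)
  144z^2−1080z+1800 = (−(48/5)z+24)(−15z+75) + (0)
Last nonzero remainder: −15z+75. Dividing through by −15 gives the monic gcd z−5.
Cancel z−5 from numerator and denominator to get the reduced form.

(80−32z+7z^2−z^3)/(−20+6z+2z^2)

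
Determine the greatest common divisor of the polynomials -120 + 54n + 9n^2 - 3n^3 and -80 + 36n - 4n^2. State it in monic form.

-5 + n

Euclidean algorithm in ℚ[n]:
  -3n^3 + 9n^2 + 54n - 120 = ((3/4)n + 9/2)(-4n^2 + 36n - 80) + (-48n + 240)
  -4n^2 + 36n - 80 = ((1/12)n - 1/3)(-48n + 240) + (0)
Last nonzero remainder: -48n + 240. Dividing through by -48 gives the monic gcd n - 5.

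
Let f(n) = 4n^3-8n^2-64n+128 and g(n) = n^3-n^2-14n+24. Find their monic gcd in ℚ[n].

Apply the Euclidean algorithm:
  4n^3-8n^2-64n+128 = (4)(n^3-n^2-14n+24) + (-4n^2-8n+32)
  n^3-n^2-14n+24 = (-(1/4)n+3/4)(-4n^2-8n+32) + (0)
Last nonzero remainder: -4n^2-8n+32. Dividing through by -4 gives the monic gcd n^2+2n-8.

n^2+2n-8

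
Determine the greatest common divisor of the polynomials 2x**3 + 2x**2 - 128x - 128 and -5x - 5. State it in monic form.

x + 1

By polynomial division,
  2x**3 + 2x**2 - 128x - 128 = (-(2/5)x**2 + 128/5)(-5x - 5) + (0)
Last nonzero remainder: -5x - 5. Dividing through by -5 gives the monic gcd x + 1.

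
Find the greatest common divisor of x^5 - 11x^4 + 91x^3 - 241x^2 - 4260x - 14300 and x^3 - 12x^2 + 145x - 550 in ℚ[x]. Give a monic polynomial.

Repeated division with remainder:
  x^5 - 11x^4 + 91x^3 - 241x^2 - 4260x - 14300 = (x^2 + x - 42)(x^3 - 12x^2 + 145x - 550) + (-340x^2 + 2380x - 37400)
  x^3 - 12x^2 + 145x - 550 = (-(1/340)x + 1/68)(-340x^2 + 2380x - 37400) + (0)
Last nonzero remainder: -340x^2 + 2380x - 37400. Dividing through by -340 gives the monic gcd x^2 - 7x + 110.

x^2 - 7x + 110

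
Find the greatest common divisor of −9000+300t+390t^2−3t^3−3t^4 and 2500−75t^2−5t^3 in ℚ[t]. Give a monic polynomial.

−50+5t+t^2

By polynomial division,
  −3t^4−3t^3+390t^2+300t−9000 = ((3/5)t−42/5)(−5t^3−75t^2+2500) + (−240t^2−1200t+12000)
  −5t^3−75t^2+2500 = ((1/48)t+5/24)(−240t^2−1200t+12000) + (0)
Last nonzero remainder: −240t^2−1200t+12000. Dividing through by −240 gives the monic gcd t^2+5t−50.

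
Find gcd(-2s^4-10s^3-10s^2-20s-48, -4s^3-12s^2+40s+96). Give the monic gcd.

Euclidean algorithm in ℚ[s]:
  -2s^4-10s^3-10s^2-20s-48 = ((1/2)s+1)(-4s^3-12s^2+40s+96) + (-18s^2-108s-144)
  -4s^3-12s^2+40s+96 = ((2/9)s-2/3)(-18s^2-108s-144) + (0)
Last nonzero remainder: -18s^2-108s-144. Dividing through by -18 gives the monic gcd s^2+6s+8.

s^2+6s+8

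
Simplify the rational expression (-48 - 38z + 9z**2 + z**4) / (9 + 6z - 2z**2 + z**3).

By polynomial division,
  z**4 + 9z**2 - 38z - 48 = (z + 2)(z**3 - 2z**2 + 6z + 9) + (7z**2 - 59z - 66)
  z**3 - 2z**2 + 6z + 9 = ((1/7)z + 45/49)(7z**2 - 59z - 66) + ((3411/49)z + 3411/49)
  7z**2 - 59z - 66 = ((343/3411)z - 1078/1137)((3411/49)z + 3411/49) + (0)
Last nonzero remainder: (3411/49)z + 3411/49. Dividing through by 3411/49 gives the monic gcd z + 1.
Cancel z + 1 from numerator and denominator to get the reduced form.

(-48 + 10z - z**2 + z**3)/(9 - 3z + z**2)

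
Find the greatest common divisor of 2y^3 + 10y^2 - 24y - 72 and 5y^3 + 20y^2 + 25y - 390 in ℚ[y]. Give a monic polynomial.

y - 3

Euclidean algorithm in ℚ[y]:
  2y^3 + 10y^2 - 24y - 72 = (2/5)(5y^3 + 20y^2 + 25y - 390) + (2y^2 - 34y + 84)
  5y^3 + 20y^2 + 25y - 390 = ((5/2)y + 105/2)(2y^2 - 34y + 84) + (1600y - 4800)
  2y^2 - 34y + 84 = ((1/800)y - 7/400)(1600y - 4800) + (0)
Last nonzero remainder: 1600y - 4800. Dividing through by 1600 gives the monic gcd y - 3.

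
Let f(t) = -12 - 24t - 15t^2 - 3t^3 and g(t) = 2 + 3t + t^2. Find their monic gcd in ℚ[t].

2 + 3t + t^2

Apply the Euclidean algorithm:
  -3t^3 - 15t^2 - 24t - 12 = (-3t - 6)(t^2 + 3t + 2) + (0)
The last nonzero remainder t^2 + 3t + 2 is already monic.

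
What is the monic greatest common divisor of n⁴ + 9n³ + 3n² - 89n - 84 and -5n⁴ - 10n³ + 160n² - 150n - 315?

n³ + 5n² - 17n - 21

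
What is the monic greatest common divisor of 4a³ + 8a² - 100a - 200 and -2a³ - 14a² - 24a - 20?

a + 5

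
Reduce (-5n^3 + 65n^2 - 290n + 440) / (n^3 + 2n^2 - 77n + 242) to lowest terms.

(-5n + 20)/(n + 11)

By polynomial division,
  -5n^3 + 65n^2 - 290n + 440 = (-5)(n^3 + 2n^2 - 77n + 242) + (75n^2 - 675n + 1650)
  n^3 + 2n^2 - 77n + 242 = ((1/75)n + 11/75)(75n^2 - 675n + 1650) + (0)
Last nonzero remainder: 75n^2 - 675n + 1650. Dividing through by 75 gives the monic gcd n^2 - 9n + 22.
Cancel n^2 - 9n + 22 from numerator and denominator to get the reduced form.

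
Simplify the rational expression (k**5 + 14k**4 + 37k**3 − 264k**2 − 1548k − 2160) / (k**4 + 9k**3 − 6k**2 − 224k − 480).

Euclidean algorithm in ℚ[k]:
  k**5 + 14k**4 + 37k**3 − 264k**2 − 1548k − 2160 = (k + 5)(k**4 + 9k**3 − 6k**2 − 224k − 480) + (−2k**3 − 10k**2 + 52k + 240)
  k**4 + 9k**3 − 6k**2 − 224k − 480 = (−(1/2)k − 2)(−2k**3 − 10k**2 + 52k + 240) + (0)
Last nonzero remainder: −2k**3 − 10k**2 + 52k + 240. Dividing through by −2 gives the monic gcd k**3 + 5k**2 − 26k − 120.
Cancel k**3 + 5k**2 − 26k − 120 from numerator and denominator to get the reduced form.

(k**2 + 9k + 18)/(k + 4)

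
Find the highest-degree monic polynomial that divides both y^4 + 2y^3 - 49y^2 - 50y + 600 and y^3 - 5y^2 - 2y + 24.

y - 4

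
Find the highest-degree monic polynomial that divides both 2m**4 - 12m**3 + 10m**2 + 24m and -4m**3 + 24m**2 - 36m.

m**2 - 3m

Apply the Euclidean algorithm:
  2m**4 - 12m**3 + 10m**2 + 24m = (-(1/2)m)(-4m**3 + 24m**2 - 36m) + (-8m**2 + 24m)
  -4m**3 + 24m**2 - 36m = ((1/2)m - 3/2)(-8m**2 + 24m) + (0)
Last nonzero remainder: -8m**2 + 24m. Dividing through by -8 gives the monic gcd m**2 - 3m.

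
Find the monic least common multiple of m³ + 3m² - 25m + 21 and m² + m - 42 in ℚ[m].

m⁴ - 3m³ - 43m² + 171m - 126

Euclidean algorithm in ℚ[m]:
  m³ + 3m² - 25m + 21 = (m + 2)(m² + m - 42) + (15m + 105)
  m² + m - 42 = ((1/15)m - 2/5)(15m + 105) + (0)
Last nonzero remainder: 15m + 105. Dividing through by 15 gives the monic gcd m + 7.
Then lcm(f, g) = f·g / gcd(f, g); expanding and making the result monic gives the answer.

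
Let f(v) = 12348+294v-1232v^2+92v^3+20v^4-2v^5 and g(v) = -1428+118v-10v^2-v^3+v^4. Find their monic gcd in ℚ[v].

-42+v+v^2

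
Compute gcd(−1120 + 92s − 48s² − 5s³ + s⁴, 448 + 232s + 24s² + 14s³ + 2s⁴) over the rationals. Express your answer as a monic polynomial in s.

112 + 2s + 5s² + s³

Apply the Euclidean algorithm:
  s⁴ − 5s³ − 48s² + 92s − 1120 = (1/2)(2s⁴ + 14s³ + 24s² + 232s + 448) + (−12s³ − 60s² − 24s − 1344)
  2s⁴ + 14s³ + 24s² + 232s + 448 = (−(1/6)s − 1/3)(−12s³ − 60s² − 24s − 1344) + (0)
Last nonzero remainder: −12s³ − 60s² − 24s − 1344. Dividing through by −12 gives the monic gcd s³ + 5s² + 2s + 112.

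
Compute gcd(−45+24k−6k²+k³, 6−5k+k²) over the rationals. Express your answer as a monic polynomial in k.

Repeated division with remainder:
  k³−6k²+24k−45 = (k−1)(k²−5k+6) + (13k−39)
  k²−5k+6 = ((1/13)k−2/13)(13k−39) + (0)
Last nonzero remainder: 13k−39. Dividing through by 13 gives the monic gcd k−3.

−3+k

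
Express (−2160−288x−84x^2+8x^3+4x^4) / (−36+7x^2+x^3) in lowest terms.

Repeated division with remainder:
  4x^4+8x^3−84x^2−288x−2160 = (4x−20)(x^3+7x^2−36) + (56x^2−144x−2880)
  x^3+7x^2−36 = ((1/56)x+67/392)(56x^2−144x−2880) + ((3726/49)x+22356/49)
  56x^2−144x−2880 = ((1372/1863)x−3920/621)((3726/49)x+22356/49) + (0)
Last nonzero remainder: (3726/49)x+22356/49. Dividing through by 3726/49 gives the monic gcd x+6.
Cancel x+6 from numerator and denominator to get the reduced form.

(−360+12x−16x^2+4x^3)/(−6+x+x^2)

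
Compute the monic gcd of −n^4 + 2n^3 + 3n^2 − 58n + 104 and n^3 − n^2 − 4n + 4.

Repeated division with remainder:
  −n^4 + 2n^3 + 3n^2 − 58n + 104 = (−n + 1)(n^3 − n^2 − 4n + 4) + (−50n + 100)
  n^3 − n^2 − 4n + 4 = (−(1/50)n^2 − (1/50)n + 1/25)(−50n + 100) + (0)
Last nonzero remainder: −50n + 100. Dividing through by −50 gives the monic gcd n − 2.

n − 2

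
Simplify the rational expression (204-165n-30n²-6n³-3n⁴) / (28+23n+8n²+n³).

Repeated division with remainder:
  -3n⁴-6n³-30n²-165n+204 = (-3n+18)(n³+8n²+23n+28) + (-105n²-495n-300)
  n³+8n²+23n+28 = (-(1/105)n-23/735)(-105n²-495n-300) + ((228/49)n+912/49)
  -105n²-495n-300 = (-(1715/76)n-1225/76)((228/49)n+912/49) + (0)
Last nonzero remainder: (228/49)n+912/49. Dividing through by 228/49 gives the monic gcd n+4.
Cancel n+4 from numerator and denominator to get the reduced form.

(51-54n+6n²-3n³)/(7+4n+n²)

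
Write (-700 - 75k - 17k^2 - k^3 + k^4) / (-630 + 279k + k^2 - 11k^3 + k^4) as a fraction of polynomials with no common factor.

(20 + k + k^2)/(18 - 9k + k^2)

Repeated division with remainder:
  k^4 - k^3 - 17k^2 - 75k - 700 = (k^4 - 11k^3 + k^2 + 279k - 630) + (10k^3 - 18k^2 - 354k - 70)
  k^4 - 11k^3 + k^2 + 279k - 630 = ((1/10)k - 23/25)(10k^3 - 18k^2 - 354k - 70) + ((496/25)k^2 - (992/25)k - 3472/5)
  10k^3 - 18k^2 - 354k - 70 = ((125/248)k + 25/248)((496/25)k^2 - (992/25)k - 3472/5) + (0)
Last nonzero remainder: (496/25)k^2 - (992/25)k - 3472/5. Dividing through by 496/25 gives the monic gcd k^2 - 2k - 35.
Cancel k^2 - 2k - 35 from numerator and denominator to get the reduced form.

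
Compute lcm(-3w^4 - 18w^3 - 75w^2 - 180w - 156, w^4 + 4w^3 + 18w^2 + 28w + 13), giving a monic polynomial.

Apply the Euclidean algorithm:
  -3w^4 - 18w^3 - 75w^2 - 180w - 156 = (-3)(w^4 + 4w^3 + 18w^2 + 28w + 13) + (-6w^3 - 21w^2 - 96w - 117)
  w^4 + 4w^3 + 18w^2 + 28w + 13 = (-(1/6)w - 1/12)(-6w^3 - 21w^2 - 96w - 117) + ((1/4)w^2 + (1/2)w + 13/4)
  -6w^3 - 21w^2 - 96w - 117 = (-24w - 36)((1/4)w^2 + (1/2)w + 13/4) + (0)
Last nonzero remainder: (1/4)w^2 + (1/2)w + 13/4. Dividing through by 1/4 gives the monic gcd w^2 + 2w + 13.
Then lcm(f, g) = f·g / gcd(f, g); expanding and making the result monic gives the answer.

w^6 + 8w^5 + 38w^4 + 116w^3 + 197w^2 + 164w + 52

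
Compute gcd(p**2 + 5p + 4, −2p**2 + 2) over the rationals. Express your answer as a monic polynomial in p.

By polynomial division,
  p**2 + 5p + 4 = (−1/2)(−2p**2 + 2) + (5p + 5)
  −2p**2 + 2 = (−(2/5)p + 2/5)(5p + 5) + (0)
Last nonzero remainder: 5p + 5. Dividing through by 5 gives the monic gcd p + 1.

p + 1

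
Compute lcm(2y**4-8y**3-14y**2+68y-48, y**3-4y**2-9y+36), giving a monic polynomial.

y**5-7y**4+5y**3+55y**2-126y+72

Euclidean algorithm in ℚ[y]:
  2y**4-8y**3-14y**2+68y-48 = (2y)(y**3-4y**2-9y+36) + (4y**2-4y-48)
  y**3-4y**2-9y+36 = ((1/4)y-3/4)(4y**2-4y-48) + (0)
Last nonzero remainder: 4y**2-4y-48. Dividing through by 4 gives the monic gcd y**2-y-12.
Then lcm(f, g) = f·g / gcd(f, g); expanding and making the result monic gives the answer.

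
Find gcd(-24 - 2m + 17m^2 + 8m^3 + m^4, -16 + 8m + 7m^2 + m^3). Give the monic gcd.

Euclidean algorithm in ℚ[m]:
  m^4 + 8m^3 + 17m^2 - 2m - 24 = (m + 1)(m^3 + 7m^2 + 8m - 16) + (2m^2 + 6m - 8)
  m^3 + 7m^2 + 8m - 16 = ((1/2)m + 2)(2m^2 + 6m - 8) + (0)
Last nonzero remainder: 2m^2 + 6m - 8. Dividing through by 2 gives the monic gcd m^2 + 3m - 4.

-4 + 3m + m^2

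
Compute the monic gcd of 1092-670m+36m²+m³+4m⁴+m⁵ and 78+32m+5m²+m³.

By polynomial division,
  m⁵+4m⁴+m³+36m²-670m+1092 = (m²-m-26)(m³+5m²+32m+78) + (120m²+240m+3120)
  m³+5m²+32m+78 = ((1/120)m+1/40)(120m²+240m+3120) + (0)
Last nonzero remainder: 120m²+240m+3120. Dividing through by 120 gives the monic gcd m²+2m+26.

26+2m+m²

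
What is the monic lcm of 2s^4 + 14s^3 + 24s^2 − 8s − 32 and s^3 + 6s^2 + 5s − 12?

Apply the Euclidean algorithm:
  2s^4 + 14s^3 + 24s^2 − 8s − 32 = (2s + 2)(s^3 + 6s^2 + 5s − 12) + (2s^2 + 6s − 8)
  s^3 + 6s^2 + 5s − 12 = ((1/2)s + 3/2)(2s^2 + 6s − 8) + (0)
Last nonzero remainder: 2s^2 + 6s − 8. Dividing through by 2 gives the monic gcd s^2 + 3s − 4.
Then lcm(f, g) = f·g / gcd(f, g); expanding and making the result monic gives the answer.

s^5 + 10s^4 + 33s^3 + 32s^2 − 28s − 48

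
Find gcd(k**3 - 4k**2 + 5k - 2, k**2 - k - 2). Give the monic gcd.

Repeated division with remainder:
  k**3 - 4k**2 + 5k - 2 = (k - 3)(k**2 - k - 2) + (4k - 8)
  k**2 - k - 2 = ((1/4)k + 1/4)(4k - 8) + (0)
Last nonzero remainder: 4k - 8. Dividing through by 4 gives the monic gcd k - 2.

k - 2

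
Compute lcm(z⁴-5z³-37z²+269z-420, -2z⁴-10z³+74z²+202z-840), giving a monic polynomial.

z⁵-62z³+84z²+925z-2100

Repeated division with remainder:
  z⁴-5z³-37z²+269z-420 = (-1/2)(-2z⁴-10z³+74z²+202z-840) + (-10z³+370z-840)
  -2z⁴-10z³+74z²+202z-840 = ((1/5)z+1)(-10z³+370z-840) + (0)
Last nonzero remainder: -10z³+370z-840. Dividing through by -10 gives the monic gcd z³-37z+84.
Then lcm(f, g) = f·g / gcd(f, g); expanding and making the result monic gives the answer.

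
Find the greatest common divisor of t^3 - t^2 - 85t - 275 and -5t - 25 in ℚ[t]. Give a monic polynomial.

Repeated division with remainder:
  t^3 - t^2 - 85t - 275 = (-(1/5)t^2 + (6/5)t + 11)(-5t - 25) + (0)
Last nonzero remainder: -5t - 25. Dividing through by -5 gives the monic gcd t + 5.

t + 5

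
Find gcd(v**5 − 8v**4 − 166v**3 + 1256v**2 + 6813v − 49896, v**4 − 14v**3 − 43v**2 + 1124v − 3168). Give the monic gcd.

v**3 − 10v**2 − 83v + 792

Apply the Euclidean algorithm:
  v**5 − 8v**4 − 166v**3 + 1256v**2 + 6813v − 49896 = (v + 6)(v**4 − 14v**3 − 43v**2 + 1124v − 3168) + (−39v**3 + 390v**2 + 3237v − 30888)
  v**4 − 14v**3 − 43v**2 + 1124v − 3168 = (−(1/39)v + 4/39)(−39v**3 + 390v**2 + 3237v − 30888) + (0)
Last nonzero remainder: −39v**3 + 390v**2 + 3237v − 30888. Dividing through by −39 gives the monic gcd v**3 − 10v**2 − 83v + 792.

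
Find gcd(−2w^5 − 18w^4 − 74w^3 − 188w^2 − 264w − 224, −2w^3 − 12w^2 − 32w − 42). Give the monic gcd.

Euclidean algorithm in ℚ[w]:
  −2w^5 − 18w^4 − 74w^3 − 188w^2 − 264w − 224 = (w^2 + 3w + 3)(−2w^3 − 12w^2 − 32w − 42) + (−14w^2 − 42w − 98)
  −2w^3 − 12w^2 − 32w − 42 = ((1/7)w + 3/7)(−14w^2 − 42w − 98) + (0)
Last nonzero remainder: −14w^2 − 42w − 98. Dividing through by −14 gives the monic gcd w^2 + 3w + 7.

w^2 + 3w + 7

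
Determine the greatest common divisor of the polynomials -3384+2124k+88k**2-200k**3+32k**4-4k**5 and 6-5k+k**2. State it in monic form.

Repeated division with remainder:
  -4k**5+32k**4-200k**3+88k**2+2124k-3384 = (-4k**3+12k**2-116k-564)(k**2-5k+6) + (0)
The last nonzero remainder k**2-5k+6 is already monic.

6-5k+k**2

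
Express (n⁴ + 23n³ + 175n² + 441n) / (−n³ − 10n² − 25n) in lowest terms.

Apply the Euclidean algorithm:
  n⁴ + 23n³ + 175n² + 441n = (−n − 13)(−n³ − 10n² − 25n) + (20n² + 116n)
  −n³ − 10n² − 25n = (−(1/20)n − 21/100)(20n² + 116n) + (−(16/25)n)
  20n² + 116n = (−(125/4)n − 725/4)(−(16/25)n) + (0)
Last nonzero remainder: −(16/25)n. Dividing through by −16/25 gives the monic gcd n.
Cancel n from numerator and denominator to get the reduced form.

(−n³ − 23n² − 175n − 441)/(n² + 10n + 25)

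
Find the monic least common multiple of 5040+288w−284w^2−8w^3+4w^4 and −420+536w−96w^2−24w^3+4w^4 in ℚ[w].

3780−4824w+759w^2+350w^3−60w^4−6w^5+w^6

Apply the Euclidean algorithm:
  4w^4−8w^3−284w^2+288w+5040 = (4w^4−24w^3−96w^2+536w−420) + (16w^3−188w^2−248w+5460)
  4w^4−24w^3−96w^2+536w−420 = ((1/4)w+23/16)(16w^3−188w^2−248w+5460) + ((945/4)w^2−(945/2)w−33075/4)
  16w^3−188w^2−248w+5460 = ((64/945)w−208/315)((945/4)w^2−(945/2)w−33075/4) + (0)
Last nonzero remainder: (945/4)w^2−(945/2)w−33075/4. Dividing through by 945/4 gives the monic gcd w^2−2w−35.
Then lcm(f, g) = f·g / gcd(f, g); expanding and making the result monic gives the answer.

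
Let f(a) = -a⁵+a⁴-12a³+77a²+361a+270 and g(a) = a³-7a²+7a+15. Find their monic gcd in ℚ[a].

a²-4a-5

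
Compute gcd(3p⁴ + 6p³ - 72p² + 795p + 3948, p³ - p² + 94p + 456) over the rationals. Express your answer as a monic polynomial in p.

p + 4

By polynomial division,
  3p⁴ + 6p³ - 72p² + 795p + 3948 = (3p + 9)(p³ - p² + 94p + 456) + (-345p² - 1419p - 156)
  p³ - p² + 94p + 456 = (-(1/345)p + 196/13225)(-345p² - 1419p - 156) + ((1515294/13225)p + 6061176/13225)
  -345p² - 1419p - 156 = (-(1520875/505098)p - 171925/505098)((1515294/13225)p + 6061176/13225) + (0)
Last nonzero remainder: (1515294/13225)p + 6061176/13225. Dividing through by 1515294/13225 gives the monic gcd p + 4.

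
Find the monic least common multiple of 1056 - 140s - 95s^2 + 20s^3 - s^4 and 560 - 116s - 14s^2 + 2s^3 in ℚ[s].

Euclidean algorithm in ℚ[s]:
  -s^4 + 20s^3 - 95s^2 - 140s + 1056 = (-(1/2)s + 13/2)(2s^3 - 14s^2 - 116s + 560) + (-62s^2 + 894s - 2584)
  2s^3 - 14s^2 - 116s + 560 = (-(1/31)s - 230/961)(-62s^2 + 894s - 2584) + ((14040/961)s - 56160/961)
  -62s^2 + 894s - 2584 = (-(29791/7020)s + 310403/7020)((14040/961)s - 56160/961) + (0)
Last nonzero remainder: (14040/961)s - 56160/961. Dividing through by 14040/961 gives the monic gcd s - 4.
Then lcm(f, g) = f·g / gcd(f, g); expanding and making the result monic gives the answer.

73920 - 6632s - 8126s^2 + 1255s^3 + 85s^4 - 23s^5 + s^6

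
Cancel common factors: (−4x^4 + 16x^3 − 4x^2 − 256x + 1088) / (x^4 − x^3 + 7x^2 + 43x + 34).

Repeated division with remainder:
  −4x^4 + 16x^3 − 4x^2 − 256x + 1088 = (−4)(x^4 − x^3 + 7x^2 + 43x + 34) + (12x^3 + 24x^2 − 84x + 1224)
  x^4 − x^3 + 7x^2 + 43x + 34 = ((1/12)x − 1/4)(12x^3 + 24x^2 − 84x + 1224) + (20x^2 − 80x + 340)
  12x^3 + 24x^2 − 84x + 1224 = ((3/5)x + 18/5)(20x^2 − 80x + 340) + (0)
Last nonzero remainder: 20x^2 − 80x + 340. Dividing through by 20 gives the monic gcd x^2 − 4x + 17.
Cancel x^2 − 4x + 17 from numerator and denominator to get the reduced form.

(−4x^2 + 64)/(x^2 + 3x + 2)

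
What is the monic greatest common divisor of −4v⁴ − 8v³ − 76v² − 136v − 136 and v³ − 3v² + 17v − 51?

v² + 17

Repeated division with remainder:
  −4v⁴ − 8v³ − 76v² − 136v − 136 = (−4v − 20)(v³ − 3v² + 17v − 51) + (−68v² − 1156)
  v³ − 3v² + 17v − 51 = (−(1/68)v + 3/68)(−68v² − 1156) + (0)
Last nonzero remainder: −68v² − 1156. Dividing through by −68 gives the monic gcd v² + 17.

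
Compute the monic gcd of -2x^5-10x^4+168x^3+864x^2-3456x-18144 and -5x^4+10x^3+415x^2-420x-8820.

x^3+5x^2-48x-252

By polynomial division,
  -2x^5-10x^4+168x^3+864x^2-3456x-18144 = ((2/5)x+14/5)(-5x^4+10x^3+415x^2-420x-8820) + (-26x^3-130x^2+1248x+6552)
  -5x^4+10x^3+415x^2-420x-8820 = ((5/26)x-35/26)(-26x^3-130x^2+1248x+6552) + (0)
Last nonzero remainder: -26x^3-130x^2+1248x+6552. Dividing through by -26 gives the monic gcd x^3+5x^2-48x-252.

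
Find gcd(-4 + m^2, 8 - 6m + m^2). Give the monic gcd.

Repeated division with remainder:
  m^2 - 4 = (m^2 - 6m + 8) + (6m - 12)
  m^2 - 6m + 8 = ((1/6)m - 2/3)(6m - 12) + (0)
Last nonzero remainder: 6m - 12. Dividing through by 6 gives the monic gcd m - 2.

-2 + m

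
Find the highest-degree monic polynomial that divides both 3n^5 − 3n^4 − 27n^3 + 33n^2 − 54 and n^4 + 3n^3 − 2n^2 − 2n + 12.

Repeated division with remainder:
  3n^5 − 3n^4 − 27n^3 + 33n^2 − 54 = (3n − 12)(n^4 + 3n^3 − 2n^2 − 2n + 12) + (15n^3 + 15n^2 − 60n + 90)
  n^4 + 3n^3 − 2n^2 − 2n + 12 = ((1/15)n + 2/15)(15n^3 + 15n^2 − 60n + 90) + (0)
Last nonzero remainder: 15n^3 + 15n^2 − 60n + 90. Dividing through by 15 gives the monic gcd n^3 + n^2 − 4n + 6.

n^3 + n^2 − 4n + 6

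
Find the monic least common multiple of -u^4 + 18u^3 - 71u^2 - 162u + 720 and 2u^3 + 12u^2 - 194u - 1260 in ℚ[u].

u^6 - 2u^5 - 154u^4 + 164u^3 + 6345u^2 - 1314u - 45360

Repeated division with remainder:
  -u^4 + 18u^3 - 71u^2 - 162u + 720 = (-(1/2)u + 12)(2u^3 + 12u^2 - 194u - 1260) + (-312u^2 + 1536u + 15840)
  2u^3 + 12u^2 - 194u - 1260 = (-(1/156)u - 71/1014)(-312u^2 + 1536u + 15840) + ((2550/169)u - 25500/169)
  -312u^2 + 1536u + 15840 = (-(8788/425)u - 44616/425)((2550/169)u - 25500/169) + (0)
Last nonzero remainder: (2550/169)u - 25500/169. Dividing through by 2550/169 gives the monic gcd u - 10.
Then lcm(f, g) = f·g / gcd(f, g); expanding and making the result monic gives the answer.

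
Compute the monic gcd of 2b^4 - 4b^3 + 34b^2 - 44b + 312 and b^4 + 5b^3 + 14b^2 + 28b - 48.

b^2 + 2b + 12

Apply the Euclidean algorithm:
  2b^4 - 4b^3 + 34b^2 - 44b + 312 = (2)(b^4 + 5b^3 + 14b^2 + 28b - 48) + (-14b^3 + 6b^2 - 100b + 408)
  b^4 + 5b^3 + 14b^2 + 28b - 48 = (-(1/14)b - 19/49)(-14b^3 + 6b^2 - 100b + 408) + ((450/49)b^2 + (900/49)b + 5400/49)
  -14b^3 + 6b^2 - 100b + 408 = (-(343/225)b + 833/225)((450/49)b^2 + (900/49)b + 5400/49) + (0)
Last nonzero remainder: (450/49)b^2 + (900/49)b + 5400/49. Dividing through by 450/49 gives the monic gcd b^2 + 2b + 12.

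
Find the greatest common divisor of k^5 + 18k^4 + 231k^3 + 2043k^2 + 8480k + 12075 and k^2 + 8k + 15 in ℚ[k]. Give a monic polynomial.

Apply the Euclidean algorithm:
  k^5 + 18k^4 + 231k^3 + 2043k^2 + 8480k + 12075 = (k^3 + 10k^2 + 136k + 805)(k^2 + 8k + 15) + (0)
The last nonzero remainder k^2 + 8k + 15 is already monic.

k^2 + 8k + 15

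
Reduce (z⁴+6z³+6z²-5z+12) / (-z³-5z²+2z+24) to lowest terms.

(-z²+z-1)/(z-2)

Euclidean algorithm in ℚ[z]:
  z⁴+6z³+6z²-5z+12 = (-z-1)(-z³-5z²+2z+24) + (3z²+21z+36)
  -z³-5z²+2z+24 = (-(1/3)z+2/3)(3z²+21z+36) + (0)
Last nonzero remainder: 3z²+21z+36. Dividing through by 3 gives the monic gcd z²+7z+12.
Cancel z²+7z+12 from numerator and denominator to get the reduced form.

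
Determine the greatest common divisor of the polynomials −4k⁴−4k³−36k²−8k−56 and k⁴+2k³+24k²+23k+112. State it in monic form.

By polynomial division,
  −4k⁴−4k³−36k²−8k−56 = (−4)(k⁴+2k³+24k²+23k+112) + (4k³+60k²+84k+392)
  k⁴+2k³+24k²+23k+112 = ((1/4)k−13/4)(4k³+60k²+84k+392) + (198k²+198k+1386)
  4k³+60k²+84k+392 = ((2/99)k+28/99)(198k²+198k+1386) + (0)
Last nonzero remainder: 198k²+198k+1386. Dividing through by 198 gives the monic gcd k²+k+7.

k²+k+7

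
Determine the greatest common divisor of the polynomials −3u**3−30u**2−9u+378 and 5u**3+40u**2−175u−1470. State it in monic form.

Apply the Euclidean algorithm:
  −3u**3−30u**2−9u+378 = (−3/5)(5u**3+40u**2−175u−1470) + (−6u**2−114u−504)
  5u**3+40u**2−175u−1470 = (−(5/6)u+55/6)(−6u**2−114u−504) + (450u+3150)
  −6u**2−114u−504 = (−(1/75)u−4/25)(450u+3150) + (0)
Last nonzero remainder: 450u+3150. Dividing through by 450 gives the monic gcd u+7.

u+7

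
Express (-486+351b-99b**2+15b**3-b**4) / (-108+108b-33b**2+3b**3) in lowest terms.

(-27+6b-b**2)/(-6+3b)

Apply the Euclidean algorithm:
  -b**4+15b**3-99b**2+351b-486 = (-(1/3)b+4/3)(3b**3-33b**2+108b-108) + (-19b**2+171b-342)
  3b**3-33b**2+108b-108 = (-(3/19)b+6/19)(-19b**2+171b-342) + (0)
Last nonzero remainder: -19b**2+171b-342. Dividing through by -19 gives the monic gcd b**2-9b+18.
Cancel b**2-9b+18 from numerator and denominator to get the reduced form.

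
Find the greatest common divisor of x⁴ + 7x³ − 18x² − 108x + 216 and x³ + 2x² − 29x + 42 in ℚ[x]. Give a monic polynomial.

x² − 5x + 6

Repeated division with remainder:
  x⁴ + 7x³ − 18x² − 108x + 216 = (x + 5)(x³ + 2x² − 29x + 42) + (x² − 5x + 6)
  x³ + 2x² − 29x + 42 = (x + 7)(x² − 5x + 6) + (0)
The last nonzero remainder x² − 5x + 6 is already monic.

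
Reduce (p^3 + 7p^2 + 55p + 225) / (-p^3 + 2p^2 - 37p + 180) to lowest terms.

Euclidean algorithm in ℚ[p]:
  p^3 + 7p^2 + 55p + 225 = (-1)(-p^3 + 2p^2 - 37p + 180) + (9p^2 + 18p + 405)
  -p^3 + 2p^2 - 37p + 180 = (-(1/9)p + 4/9)(9p^2 + 18p + 405) + (0)
Last nonzero remainder: 9p^2 + 18p + 405. Dividing through by 9 gives the monic gcd p^2 + 2p + 45.
Cancel p^2 + 2p + 45 from numerator and denominator to get the reduced form.

(-p - 5)/(p - 4)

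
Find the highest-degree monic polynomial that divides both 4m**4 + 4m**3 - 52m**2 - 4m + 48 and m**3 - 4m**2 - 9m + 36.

m - 3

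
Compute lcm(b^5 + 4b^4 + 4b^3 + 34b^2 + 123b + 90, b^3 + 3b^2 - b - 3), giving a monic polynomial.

By polynomial division,
  b^5 + 4b^4 + 4b^3 + 34b^2 + 123b + 90 = (b^2 + b + 2)(b^3 + 3b^2 - b - 3) + (32b^2 + 128b + 96)
  b^3 + 3b^2 - b - 3 = ((1/32)b - 1/32)(32b^2 + 128b + 96) + (0)
Last nonzero remainder: 32b^2 + 128b + 96. Dividing through by 32 gives the monic gcd b^2 + 4b + 3.
Then lcm(f, g) = f·g / gcd(f, g); expanding and making the result monic gives the answer.

b^6 + 3b^5 + 30b^3 + 89b^2 - 33b - 90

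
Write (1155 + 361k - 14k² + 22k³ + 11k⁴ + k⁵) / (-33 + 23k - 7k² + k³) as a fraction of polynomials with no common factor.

Apply the Euclidean algorithm:
  k⁵ + 11k⁴ + 22k³ - 14k² + 361k + 1155 = (k² + 18k + 125)(k³ - 7k² + 23k - 33) + (480k² - 1920k + 5280)
  k³ - 7k² + 23k - 33 = ((1/480)k - 1/160)(480k² - 1920k + 5280) + (0)
Last nonzero remainder: 480k² - 1920k + 5280. Dividing through by 480 gives the monic gcd k² - 4k + 11.
Cancel k² - 4k + 11 from numerator and denominator to get the reduced form.

(105 + 71k + 15k² + k³)/(-3 + k)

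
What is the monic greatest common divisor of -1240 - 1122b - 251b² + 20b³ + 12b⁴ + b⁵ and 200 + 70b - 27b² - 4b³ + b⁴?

Apply the Euclidean algorithm:
  b⁵ + 12b⁴ + 20b³ - 251b² - 1122b - 1240 = (b + 16)(b⁴ - 4b³ - 27b² + 70b + 200) + (111b³ + 111b² - 2442b - 4440)
  b⁴ - 4b³ - 27b² + 70b + 200 = ((1/111)b - 5/111)(111b³ + 111b² - 2442b - 4440) + (0)
Last nonzero remainder: 111b³ + 111b² - 2442b - 4440. Dividing through by 111 gives the monic gcd b³ + b² - 22b - 40.

-40 - 22b + b² + b³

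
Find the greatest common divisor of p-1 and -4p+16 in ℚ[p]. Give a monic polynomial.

1

Repeated division with remainder:
  p-1 = (-1/4)(-4p+16) + (3)
  -4p+16 = (-(4/3)p+16/3)(3) + (0)
The last nonzero remainder is the constant 3, so the polynomials are coprime and gcd = 1.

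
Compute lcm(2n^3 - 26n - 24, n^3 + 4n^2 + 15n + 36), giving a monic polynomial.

n^5 + n^4 - n^3 - 25n^2 - 168n - 144

Euclidean algorithm in ℚ[n]:
  2n^3 - 26n - 24 = (2)(n^3 + 4n^2 + 15n + 36) + (-8n^2 - 56n - 96)
  n^3 + 4n^2 + 15n + 36 = (-(1/8)n + 3/8)(-8n^2 - 56n - 96) + (24n + 72)
  -8n^2 - 56n - 96 = (-(1/3)n - 4/3)(24n + 72) + (0)
Last nonzero remainder: 24n + 72. Dividing through by 24 gives the monic gcd n + 3.
Then lcm(f, g) = f·g / gcd(f, g); expanding and making the result monic gives the answer.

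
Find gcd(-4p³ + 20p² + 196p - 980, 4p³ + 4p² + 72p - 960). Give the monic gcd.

p - 5

Euclidean algorithm in ℚ[p]:
  -4p³ + 20p² + 196p - 980 = (-1)(4p³ + 4p² + 72p - 960) + (24p² + 268p - 1940)
  4p³ + 4p² + 72p - 960 = ((1/6)p - 61/36)(24p² + 268p - 1940) + ((7645/9)p - 38225/9)
  24p² + 268p - 1940 = ((216/7645)p + 3492/7645)((7645/9)p - 38225/9) + (0)
Last nonzero remainder: (7645/9)p - 38225/9. Dividing through by 7645/9 gives the monic gcd p - 5.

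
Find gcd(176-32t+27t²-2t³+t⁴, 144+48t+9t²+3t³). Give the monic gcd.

16+t²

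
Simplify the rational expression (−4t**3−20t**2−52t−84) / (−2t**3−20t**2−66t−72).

Euclidean algorithm in ℚ[t]:
  −4t**3−20t**2−52t−84 = (2)(−2t**3−20t**2−66t−72) + (20t**2+80t+60)
  −2t**3−20t**2−66t−72 = (−(1/10)t−3/5)(20t**2+80t+60) + (−12t−36)
  20t**2+80t+60 = (−(5/3)t−5/3)(−12t−36) + (0)
Last nonzero remainder: −12t−36. Dividing through by −12 gives the monic gcd t+3.
Cancel t+3 from numerator and denominator to get the reduced form.

(2t**2+4t+14)/(t**2+7t+12)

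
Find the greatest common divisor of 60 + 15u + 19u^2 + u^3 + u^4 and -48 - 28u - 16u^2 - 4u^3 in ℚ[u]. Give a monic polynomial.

4 + u + u^2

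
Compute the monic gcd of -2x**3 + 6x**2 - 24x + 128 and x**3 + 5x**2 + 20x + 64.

Euclidean algorithm in ℚ[x]:
  -2x**3 + 6x**2 - 24x + 128 = (-2)(x**3 + 5x**2 + 20x + 64) + (16x**2 + 16x + 256)
  x**3 + 5x**2 + 20x + 64 = ((1/16)x + 1/4)(16x**2 + 16x + 256) + (0)
Last nonzero remainder: 16x**2 + 16x + 256. Dividing through by 16 gives the monic gcd x**2 + x + 16.

x**2 + x + 16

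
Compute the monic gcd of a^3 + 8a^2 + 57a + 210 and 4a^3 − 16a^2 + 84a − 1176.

Apply the Euclidean algorithm:
  a^3 + 8a^2 + 57a + 210 = (1/4)(4a^3 − 16a^2 + 84a − 1176) + (12a^2 + 36a + 504)
  4a^3 − 16a^2 + 84a − 1176 = ((1/3)a − 7/3)(12a^2 + 36a + 504) + (0)
Last nonzero remainder: 12a^2 + 36a + 504. Dividing through by 12 gives the monic gcd a^2 + 3a + 42.

a^2 + 3a + 42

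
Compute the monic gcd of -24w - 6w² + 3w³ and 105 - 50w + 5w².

Repeated division with remainder:
  3w³ - 6w² - 24w = ((3/5)w + 24/5)(5w² - 50w + 105) + (153w - 504)
  5w² - 50w + 105 = ((5/153)w - 190/867)(153w - 504) + (-1575/289)
  153w - 504 = (-(4913/175)w + 2312/25)(-1575/289) + (0)
The last nonzero remainder is the constant -1575/289, so the polynomials are coprime and gcd = 1.

1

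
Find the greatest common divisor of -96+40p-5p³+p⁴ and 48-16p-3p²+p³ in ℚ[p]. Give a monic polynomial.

-4+p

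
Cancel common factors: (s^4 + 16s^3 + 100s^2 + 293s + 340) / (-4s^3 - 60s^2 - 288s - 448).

(-s^3 - 12s^2 - 52s - 85)/(4s^2 + 44s + 112)

Repeated division with remainder:
  s^4 + 16s^3 + 100s^2 + 293s + 340 = (-(1/4)s - 1/4)(-4s^3 - 60s^2 - 288s - 448) + (13s^2 + 109s + 228)
  -4s^3 - 60s^2 - 288s - 448 = (-(4/13)s - 344/169)(13s^2 + 109s + 228) + ((680/169)s + 2720/169)
  13s^2 + 109s + 228 = ((2197/680)s + 9633/680)((680/169)s + 2720/169) + (0)
Last nonzero remainder: (680/169)s + 2720/169. Dividing through by 680/169 gives the monic gcd s + 4.
Cancel s + 4 from numerator and denominator to get the reduced form.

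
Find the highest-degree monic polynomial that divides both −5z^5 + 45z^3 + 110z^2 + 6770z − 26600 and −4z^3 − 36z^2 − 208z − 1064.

Apply the Euclidean algorithm:
  −5z^5 + 45z^3 + 110z^2 + 6770z − 26600 = ((5/4)z^2 − (45/4)z + 25)(−4z^3 − 36z^2 − 208z − 1064) + (0)
Last nonzero remainder: −4z^3 − 36z^2 − 208z − 1064. Dividing through by −4 gives the monic gcd z^3 + 9z^2 + 52z + 266.

z^3 + 9z^2 + 52z + 266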